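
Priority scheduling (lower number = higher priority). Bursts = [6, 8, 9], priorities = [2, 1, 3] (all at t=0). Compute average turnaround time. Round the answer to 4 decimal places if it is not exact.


Sort by priority (ascending = highest first):
Order: [(1, 8), (2, 6), (3, 9)]
Completion times:
  Priority 1, burst=8, C=8
  Priority 2, burst=6, C=14
  Priority 3, burst=9, C=23
Average turnaround = 45/3 = 15.0

15.0


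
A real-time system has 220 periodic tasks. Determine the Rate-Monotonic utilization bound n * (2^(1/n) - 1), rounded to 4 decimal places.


Compute 2^(1/220) = 1.0031556376
Subtract 1: 1.0031556376 - 1 = 0.0031556376
Multiply by n: 220 * 0.0031556376 = 0.6942402720
Round to 4 dp: 0.6942

0.6942


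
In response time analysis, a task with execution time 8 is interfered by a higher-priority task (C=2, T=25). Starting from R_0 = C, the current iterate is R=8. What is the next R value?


R_next = C + ceil(R_prev / T_hp) * C_hp
ceil(8 / 25) = ceil(0.32) = 1
Interference = 1 * 2 = 2
R_next = 8 + 2 = 10

10


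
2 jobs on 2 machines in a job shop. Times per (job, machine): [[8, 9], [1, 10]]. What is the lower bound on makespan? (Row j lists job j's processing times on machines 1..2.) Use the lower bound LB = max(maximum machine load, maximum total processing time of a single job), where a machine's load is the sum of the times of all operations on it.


Machine loads:
  Machine 1: 8 + 1 = 9
  Machine 2: 9 + 10 = 19
Max machine load = 19
Job totals:
  Job 1: 17
  Job 2: 11
Max job total = 17
Lower bound = max(19, 17) = 19

19


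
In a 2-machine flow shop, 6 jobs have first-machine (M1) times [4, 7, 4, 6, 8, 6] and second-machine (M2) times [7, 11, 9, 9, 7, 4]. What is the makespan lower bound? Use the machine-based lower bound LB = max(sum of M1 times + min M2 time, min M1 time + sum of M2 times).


LB1 = sum(M1 times) + min(M2 times) = 35 + 4 = 39
LB2 = min(M1 times) + sum(M2 times) = 4 + 47 = 51
Lower bound = max(LB1, LB2) = max(39, 51) = 51

51


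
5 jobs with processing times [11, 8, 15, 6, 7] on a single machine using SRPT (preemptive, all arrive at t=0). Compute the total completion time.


Since all jobs arrive at t=0, SRPT equals SPT ordering.
SPT order: [6, 7, 8, 11, 15]
Completion times:
  Job 1: p=6, C=6
  Job 2: p=7, C=13
  Job 3: p=8, C=21
  Job 4: p=11, C=32
  Job 5: p=15, C=47
Total completion time = 6 + 13 + 21 + 32 + 47 = 119

119


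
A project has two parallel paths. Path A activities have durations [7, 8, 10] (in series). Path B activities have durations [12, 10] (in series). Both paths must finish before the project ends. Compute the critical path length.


Path A total = 7 + 8 + 10 = 25
Path B total = 12 + 10 = 22
Critical path = longest path = max(25, 22) = 25

25


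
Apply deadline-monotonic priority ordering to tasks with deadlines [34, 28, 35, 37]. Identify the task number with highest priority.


Sort tasks by relative deadline (ascending):
  Task 2: deadline = 28
  Task 1: deadline = 34
  Task 3: deadline = 35
  Task 4: deadline = 37
Priority order (highest first): [2, 1, 3, 4]
Highest priority task = 2

2


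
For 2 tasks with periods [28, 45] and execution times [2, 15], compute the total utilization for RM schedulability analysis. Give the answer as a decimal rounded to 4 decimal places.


Compute individual utilizations (exact fractions):
  Task 1: C/T = 2/28 = 1/14 (approx. 0.0714)
  Task 2: C/T = 15/45 = 1/3 (approx. 0.3333)
Total utilization U = 1/14 + 1/3 = 17/42
Rounded to 4 decimal places: U = 0.4048
RM (Liu & Layland) bound for 2 tasks = 0.828427; compare with U = 17/42 (approx. 0.404762)
U <= bound, so schedulable by RM sufficient condition.

0.4048


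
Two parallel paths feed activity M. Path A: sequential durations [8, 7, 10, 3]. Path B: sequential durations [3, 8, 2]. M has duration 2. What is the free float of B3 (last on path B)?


ES(B3) = sum of predecessors on chain B = 11
EF(B3) = ES + duration = 11 + 2 = 13
Successor of B3 is M. ES(M) = max(sum(A), sum(B)) = max(28, 13) = 28
Free float = ES(successor) - EF(current) = 28 - 13 = 15

15


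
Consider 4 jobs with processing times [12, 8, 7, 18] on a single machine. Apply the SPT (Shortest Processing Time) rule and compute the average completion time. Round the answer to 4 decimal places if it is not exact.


Sort jobs by processing time (SPT order): [7, 8, 12, 18]
Compute completion times sequentially:
  Job 1: processing = 7, completes at 7
  Job 2: processing = 8, completes at 15
  Job 3: processing = 12, completes at 27
  Job 4: processing = 18, completes at 45
Sum of completion times = 94
Average completion time = 94/4 = 23.5

23.5


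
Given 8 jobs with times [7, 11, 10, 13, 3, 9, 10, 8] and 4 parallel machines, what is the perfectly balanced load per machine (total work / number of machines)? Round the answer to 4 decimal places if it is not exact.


Total processing time = 7 + 11 + 10 + 13 + 3 + 9 + 10 + 8 = 71
Number of machines = 4
Ideal balanced load = 71 / 4 = 17.75

17.75


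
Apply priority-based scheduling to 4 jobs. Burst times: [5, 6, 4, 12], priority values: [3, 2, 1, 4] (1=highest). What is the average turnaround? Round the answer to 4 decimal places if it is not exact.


Sort by priority (ascending = highest first):
Order: [(1, 4), (2, 6), (3, 5), (4, 12)]
Completion times:
  Priority 1, burst=4, C=4
  Priority 2, burst=6, C=10
  Priority 3, burst=5, C=15
  Priority 4, burst=12, C=27
Average turnaround = 56/4 = 14.0

14.0


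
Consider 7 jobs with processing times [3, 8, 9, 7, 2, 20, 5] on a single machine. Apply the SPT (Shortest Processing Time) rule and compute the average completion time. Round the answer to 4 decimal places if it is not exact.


Sort jobs by processing time (SPT order): [2, 3, 5, 7, 8, 9, 20]
Compute completion times sequentially:
  Job 1: processing = 2, completes at 2
  Job 2: processing = 3, completes at 5
  Job 3: processing = 5, completes at 10
  Job 4: processing = 7, completes at 17
  Job 5: processing = 8, completes at 25
  Job 6: processing = 9, completes at 34
  Job 7: processing = 20, completes at 54
Sum of completion times = 147
Average completion time = 147/7 = 21.0

21.0


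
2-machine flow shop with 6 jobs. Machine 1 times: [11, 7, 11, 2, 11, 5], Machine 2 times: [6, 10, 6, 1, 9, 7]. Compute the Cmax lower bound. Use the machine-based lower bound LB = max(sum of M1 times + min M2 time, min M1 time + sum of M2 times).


LB1 = sum(M1 times) + min(M2 times) = 47 + 1 = 48
LB2 = min(M1 times) + sum(M2 times) = 2 + 39 = 41
Lower bound = max(LB1, LB2) = max(48, 41) = 48

48


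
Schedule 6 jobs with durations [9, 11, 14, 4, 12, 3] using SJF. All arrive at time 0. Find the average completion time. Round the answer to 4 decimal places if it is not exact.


SJF order (ascending): [3, 4, 9, 11, 12, 14]
Completion times:
  Job 1: burst=3, C=3
  Job 2: burst=4, C=7
  Job 3: burst=9, C=16
  Job 4: burst=11, C=27
  Job 5: burst=12, C=39
  Job 6: burst=14, C=53
Average completion = 145/6 = 24.1667

24.1667


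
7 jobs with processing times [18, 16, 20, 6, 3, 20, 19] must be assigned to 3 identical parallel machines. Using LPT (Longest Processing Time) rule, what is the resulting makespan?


Sort jobs in decreasing order (LPT): [20, 20, 19, 18, 16, 6, 3]
Assign each job to the least loaded machine:
  Machine 1: jobs [20, 16], load = 36
  Machine 2: jobs [20, 6, 3], load = 29
  Machine 3: jobs [19, 18], load = 37
Makespan = max load = 37

37


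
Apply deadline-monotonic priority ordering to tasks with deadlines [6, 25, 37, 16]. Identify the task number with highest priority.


Sort tasks by relative deadline (ascending):
  Task 1: deadline = 6
  Task 4: deadline = 16
  Task 2: deadline = 25
  Task 3: deadline = 37
Priority order (highest first): [1, 4, 2, 3]
Highest priority task = 1

1


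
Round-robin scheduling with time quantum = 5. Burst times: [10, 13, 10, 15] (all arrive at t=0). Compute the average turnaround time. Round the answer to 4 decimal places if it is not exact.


Time quantum = 5
Execution trace:
  J1 runs 5 units, time = 5
  J2 runs 5 units, time = 10
  J3 runs 5 units, time = 15
  J4 runs 5 units, time = 20
  J1 runs 5 units, time = 25
  J2 runs 5 units, time = 30
  J3 runs 5 units, time = 35
  J4 runs 5 units, time = 40
  J2 runs 3 units, time = 43
  J4 runs 5 units, time = 48
Finish times: [25, 43, 35, 48]
Average turnaround = 151/4 = 37.75

37.75


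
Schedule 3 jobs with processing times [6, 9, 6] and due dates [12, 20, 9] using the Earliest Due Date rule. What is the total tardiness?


Sort by due date (EDD order): [(6, 9), (6, 12), (9, 20)]
Compute completion times and tardiness:
  Job 1: p=6, d=9, C=6, tardiness=max(0,6-9)=0
  Job 2: p=6, d=12, C=12, tardiness=max(0,12-12)=0
  Job 3: p=9, d=20, C=21, tardiness=max(0,21-20)=1
Total tardiness = 1

1


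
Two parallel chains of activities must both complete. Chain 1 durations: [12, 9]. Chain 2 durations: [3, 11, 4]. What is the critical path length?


Path A total = 12 + 9 = 21
Path B total = 3 + 11 + 4 = 18
Critical path = longest path = max(21, 18) = 21

21


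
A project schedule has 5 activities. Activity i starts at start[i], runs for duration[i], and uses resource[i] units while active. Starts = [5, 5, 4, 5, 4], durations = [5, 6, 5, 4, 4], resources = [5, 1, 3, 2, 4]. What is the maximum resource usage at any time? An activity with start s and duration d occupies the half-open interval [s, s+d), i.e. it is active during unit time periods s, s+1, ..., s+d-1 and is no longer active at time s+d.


Each activity i is active on [start_i, start_i + duration_i).
Compute total resource usage per time slot:
  t=0: active resources = [], total = 0
  t=1: active resources = [], total = 0
  t=2: active resources = [], total = 0
  t=3: active resources = [], total = 0
  t=4: active resources = [3, 4], total = 7
  t=5: active resources = [5, 1, 3, 2, 4], total = 15
  t=6: active resources = [5, 1, 3, 2, 4], total = 15
  t=7: active resources = [5, 1, 3, 2, 4], total = 15
  t=8: active resources = [5, 1, 3, 2], total = 11
  t=9: active resources = [5, 1], total = 6
  t=10: active resources = [1], total = 1
Peak resource demand = 15

15


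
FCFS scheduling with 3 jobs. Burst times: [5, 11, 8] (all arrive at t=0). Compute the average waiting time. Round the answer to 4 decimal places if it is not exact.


FCFS order (as given): [5, 11, 8]
Waiting times:
  Job 1: wait = 0
  Job 2: wait = 5
  Job 3: wait = 16
Sum of waiting times = 21
Average waiting time = 21/3 = 7.0

7.0


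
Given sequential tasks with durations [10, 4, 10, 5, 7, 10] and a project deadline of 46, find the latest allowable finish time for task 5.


LF(activity 5) = deadline - sum of successor durations
Successors: activities 6 through 6 with durations [10]
Sum of successor durations = 10
LF = 46 - 10 = 36

36


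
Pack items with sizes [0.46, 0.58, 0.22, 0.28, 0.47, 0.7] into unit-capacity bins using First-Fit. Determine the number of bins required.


Place items sequentially using First-Fit:
  Item 0.46 -> new Bin 1
  Item 0.58 -> new Bin 2
  Item 0.22 -> Bin 1 (now 0.68)
  Item 0.28 -> Bin 1 (now 0.96)
  Item 0.47 -> new Bin 3
  Item 0.7 -> new Bin 4
Total bins used = 4

4


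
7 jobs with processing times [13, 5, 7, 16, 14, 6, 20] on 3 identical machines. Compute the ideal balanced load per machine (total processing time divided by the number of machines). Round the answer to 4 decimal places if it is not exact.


Total processing time = 13 + 5 + 7 + 16 + 14 + 6 + 20 = 81
Number of machines = 3
Ideal balanced load = 81 / 3 = 27.0

27.0


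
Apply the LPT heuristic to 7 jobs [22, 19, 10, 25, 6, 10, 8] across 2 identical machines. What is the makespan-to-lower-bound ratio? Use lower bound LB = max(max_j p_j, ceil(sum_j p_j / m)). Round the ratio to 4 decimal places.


LPT order: [25, 22, 19, 10, 10, 8, 6]
Machine loads after assignment: [51, 49]
LPT makespan = 51
Lower bound = max(max_job, ceil(total/2)) = max(25, 50) = 50
Ratio = 51 / 50 = 1.02

1.02


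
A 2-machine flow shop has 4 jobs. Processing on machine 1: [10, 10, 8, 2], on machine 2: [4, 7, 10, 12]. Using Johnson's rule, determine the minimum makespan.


Apply Johnson's rule:
  Group 1 (a <= b): [(4, 2, 12), (3, 8, 10)]
  Group 2 (a > b): [(2, 10, 7), (1, 10, 4)]
Optimal job order: [4, 3, 2, 1]
Schedule:
  Job 4: M1 done at 2, M2 done at 14
  Job 3: M1 done at 10, M2 done at 24
  Job 2: M1 done at 20, M2 done at 31
  Job 1: M1 done at 30, M2 done at 35
Makespan = 35

35


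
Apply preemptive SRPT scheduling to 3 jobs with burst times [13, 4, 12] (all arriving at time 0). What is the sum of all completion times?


Since all jobs arrive at t=0, SRPT equals SPT ordering.
SPT order: [4, 12, 13]
Completion times:
  Job 1: p=4, C=4
  Job 2: p=12, C=16
  Job 3: p=13, C=29
Total completion time = 4 + 16 + 29 = 49

49


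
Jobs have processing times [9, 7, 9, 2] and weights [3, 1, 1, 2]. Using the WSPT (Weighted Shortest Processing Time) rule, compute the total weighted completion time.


Compute p/w ratios and sort ascending (WSPT): [(2, 2), (9, 3), (7, 1), (9, 1)]
Compute weighted completion times:
  Job (p=2,w=2): C=2, w*C=2*2=4
  Job (p=9,w=3): C=11, w*C=3*11=33
  Job (p=7,w=1): C=18, w*C=1*18=18
  Job (p=9,w=1): C=27, w*C=1*27=27
Total weighted completion time = 82

82


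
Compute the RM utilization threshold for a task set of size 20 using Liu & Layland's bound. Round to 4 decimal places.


Compute 2^(1/20) = 1.0352649238
Subtract 1: 1.0352649238 - 1 = 0.0352649238
Multiply by n: 20 * 0.0352649238 = 0.7052984760
Round to 4 dp: 0.7053

0.7053


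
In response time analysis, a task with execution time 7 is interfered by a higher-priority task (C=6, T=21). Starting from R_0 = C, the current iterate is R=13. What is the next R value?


R_next = C + ceil(R_prev / T_hp) * C_hp
ceil(13 / 21) = ceil(0.619) = 1
Interference = 1 * 6 = 6
R_next = 7 + 6 = 13
R_next = R_prev, so the iteration has converged (response time = 13).

13


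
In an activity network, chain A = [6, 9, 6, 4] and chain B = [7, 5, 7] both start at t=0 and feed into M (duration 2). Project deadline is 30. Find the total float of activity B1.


Forward pass: ES(B1) = sum of predecessors on chain B = 0
EF = ES + duration = 0 + 7 = 7
Backward pass: LF(M) = deadline = 30; LS(M) = 30 - 2 = 28
LF(B1) = LS(M) - sum(successors on chain B) = 28 - 12 = 16
LS = LF - duration = 16 - 7 = 9
Total float = LS - ES = 9 - 0 = 9

9


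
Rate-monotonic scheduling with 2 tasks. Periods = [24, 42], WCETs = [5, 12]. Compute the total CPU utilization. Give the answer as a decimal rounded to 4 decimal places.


Compute individual utilizations (exact fractions):
  Task 1: C/T = 5/24 (approx. 0.2083)
  Task 2: C/T = 12/42 = 2/7 (approx. 0.2857)
Total utilization U = 5/24 + 2/7 = 83/168
Rounded to 4 decimal places: U = 0.4940
RM (Liu & Layland) bound for 2 tasks = 0.828427; compare with U = 83/168 (approx. 0.494048)
U <= bound, so schedulable by RM sufficient condition.

0.4940


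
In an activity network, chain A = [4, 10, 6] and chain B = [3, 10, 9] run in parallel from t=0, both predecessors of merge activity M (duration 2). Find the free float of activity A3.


ES(A3) = sum of predecessors on chain A = 14
EF(A3) = ES + duration = 14 + 6 = 20
Successor of A3 is M. ES(M) = max(sum(A), sum(B)) = max(20, 22) = 22
Free float = ES(successor) - EF(current) = 22 - 20 = 2

2


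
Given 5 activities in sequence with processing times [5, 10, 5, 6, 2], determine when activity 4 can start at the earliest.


Activity 4 starts after activities 1 through 3 complete.
Predecessor durations: [5, 10, 5]
ES = 5 + 10 + 5 = 20

20


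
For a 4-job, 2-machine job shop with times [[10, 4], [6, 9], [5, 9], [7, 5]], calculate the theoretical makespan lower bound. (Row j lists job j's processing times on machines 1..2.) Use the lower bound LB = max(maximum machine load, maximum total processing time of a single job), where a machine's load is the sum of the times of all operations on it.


Machine loads:
  Machine 1: 10 + 6 + 5 + 7 = 28
  Machine 2: 4 + 9 + 9 + 5 = 27
Max machine load = 28
Job totals:
  Job 1: 14
  Job 2: 15
  Job 3: 14
  Job 4: 12
Max job total = 15
Lower bound = max(28, 15) = 28

28


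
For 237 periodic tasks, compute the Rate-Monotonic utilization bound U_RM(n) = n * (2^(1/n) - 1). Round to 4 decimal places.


Compute 2^(1/237) = 1.0029289527
Subtract 1: 1.0029289527 - 1 = 0.0029289527
Multiply by n: 237 * 0.0029289527 = 0.6941617899
Round to 4 dp: 0.6942

0.6942


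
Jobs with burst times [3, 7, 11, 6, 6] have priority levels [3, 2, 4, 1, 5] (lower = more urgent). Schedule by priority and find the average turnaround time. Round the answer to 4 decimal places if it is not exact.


Sort by priority (ascending = highest first):
Order: [(1, 6), (2, 7), (3, 3), (4, 11), (5, 6)]
Completion times:
  Priority 1, burst=6, C=6
  Priority 2, burst=7, C=13
  Priority 3, burst=3, C=16
  Priority 4, burst=11, C=27
  Priority 5, burst=6, C=33
Average turnaround = 95/5 = 19.0

19.0


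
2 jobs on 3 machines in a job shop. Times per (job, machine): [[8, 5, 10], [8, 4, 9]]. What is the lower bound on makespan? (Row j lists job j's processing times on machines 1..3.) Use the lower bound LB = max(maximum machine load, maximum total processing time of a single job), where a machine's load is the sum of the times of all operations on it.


Machine loads:
  Machine 1: 8 + 8 = 16
  Machine 2: 5 + 4 = 9
  Machine 3: 10 + 9 = 19
Max machine load = 19
Job totals:
  Job 1: 23
  Job 2: 21
Max job total = 23
Lower bound = max(19, 23) = 23

23


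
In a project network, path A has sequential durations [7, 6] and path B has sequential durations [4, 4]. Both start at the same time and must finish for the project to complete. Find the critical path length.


Path A total = 7 + 6 = 13
Path B total = 4 + 4 = 8
Critical path = longest path = max(13, 8) = 13

13


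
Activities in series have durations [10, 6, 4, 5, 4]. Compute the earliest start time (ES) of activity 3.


Activity 3 starts after activities 1 through 2 complete.
Predecessor durations: [10, 6]
ES = 10 + 6 = 16

16


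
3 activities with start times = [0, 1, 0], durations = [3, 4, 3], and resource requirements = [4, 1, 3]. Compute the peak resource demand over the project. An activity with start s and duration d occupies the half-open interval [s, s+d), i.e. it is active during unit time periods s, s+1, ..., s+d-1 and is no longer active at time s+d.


Each activity i is active on [start_i, start_i + duration_i).
Compute total resource usage per time slot:
  t=0: active resources = [4, 3], total = 7
  t=1: active resources = [4, 1, 3], total = 8
  t=2: active resources = [4, 1, 3], total = 8
  t=3: active resources = [1], total = 1
  t=4: active resources = [1], total = 1
Peak resource demand = 8

8


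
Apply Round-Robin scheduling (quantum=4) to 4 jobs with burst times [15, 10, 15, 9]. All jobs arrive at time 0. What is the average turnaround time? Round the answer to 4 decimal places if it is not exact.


Time quantum = 4
Execution trace:
  J1 runs 4 units, time = 4
  J2 runs 4 units, time = 8
  J3 runs 4 units, time = 12
  J4 runs 4 units, time = 16
  J1 runs 4 units, time = 20
  J2 runs 4 units, time = 24
  J3 runs 4 units, time = 28
  J4 runs 4 units, time = 32
  J1 runs 4 units, time = 36
  J2 runs 2 units, time = 38
  J3 runs 4 units, time = 42
  J4 runs 1 units, time = 43
  J1 runs 3 units, time = 46
  J3 runs 3 units, time = 49
Finish times: [46, 38, 49, 43]
Average turnaround = 176/4 = 44.0

44.0


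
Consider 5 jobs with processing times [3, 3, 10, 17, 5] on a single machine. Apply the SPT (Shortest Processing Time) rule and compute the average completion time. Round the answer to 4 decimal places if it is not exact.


Sort jobs by processing time (SPT order): [3, 3, 5, 10, 17]
Compute completion times sequentially:
  Job 1: processing = 3, completes at 3
  Job 2: processing = 3, completes at 6
  Job 3: processing = 5, completes at 11
  Job 4: processing = 10, completes at 21
  Job 5: processing = 17, completes at 38
Sum of completion times = 79
Average completion time = 79/5 = 15.8

15.8


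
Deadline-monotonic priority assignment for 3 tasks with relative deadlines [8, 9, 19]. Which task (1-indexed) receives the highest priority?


Sort tasks by relative deadline (ascending):
  Task 1: deadline = 8
  Task 2: deadline = 9
  Task 3: deadline = 19
Priority order (highest first): [1, 2, 3]
Highest priority task = 1

1


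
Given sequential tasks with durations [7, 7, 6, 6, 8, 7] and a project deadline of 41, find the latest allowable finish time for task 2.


LF(activity 2) = deadline - sum of successor durations
Successors: activities 3 through 6 with durations [6, 6, 8, 7]
Sum of successor durations = 27
LF = 41 - 27 = 14

14


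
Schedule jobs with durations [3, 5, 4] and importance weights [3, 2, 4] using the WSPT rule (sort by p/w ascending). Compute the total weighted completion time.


Compute p/w ratios and sort ascending (WSPT): [(3, 3), (4, 4), (5, 2)]
Compute weighted completion times:
  Job (p=3,w=3): C=3, w*C=3*3=9
  Job (p=4,w=4): C=7, w*C=4*7=28
  Job (p=5,w=2): C=12, w*C=2*12=24
Total weighted completion time = 61

61


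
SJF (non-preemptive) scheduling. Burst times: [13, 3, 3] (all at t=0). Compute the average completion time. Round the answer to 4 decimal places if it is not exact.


SJF order (ascending): [3, 3, 13]
Completion times:
  Job 1: burst=3, C=3
  Job 2: burst=3, C=6
  Job 3: burst=13, C=19
Average completion = 28/3 = 9.3333

9.3333


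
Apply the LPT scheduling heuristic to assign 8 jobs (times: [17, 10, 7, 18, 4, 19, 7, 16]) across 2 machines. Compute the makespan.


Sort jobs in decreasing order (LPT): [19, 18, 17, 16, 10, 7, 7, 4]
Assign each job to the least loaded machine:
  Machine 1: jobs [19, 16, 10, 4], load = 49
  Machine 2: jobs [18, 17, 7, 7], load = 49
Makespan = max load = 49

49


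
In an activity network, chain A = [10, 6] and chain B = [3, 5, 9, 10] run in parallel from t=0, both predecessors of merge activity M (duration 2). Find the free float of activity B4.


ES(B4) = sum of predecessors on chain B = 17
EF(B4) = ES + duration = 17 + 10 = 27
Successor of B4 is M. ES(M) = max(sum(A), sum(B)) = max(16, 27) = 27
Free float = ES(successor) - EF(current) = 27 - 27 = 0

0


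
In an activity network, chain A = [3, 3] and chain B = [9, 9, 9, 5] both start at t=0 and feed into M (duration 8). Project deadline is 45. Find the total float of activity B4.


Forward pass: ES(B4) = sum of predecessors on chain B = 27
EF = ES + duration = 27 + 5 = 32
Backward pass: LF(M) = deadline = 45; LS(M) = 45 - 8 = 37
LF(B4) = LS(M) - sum(successors on chain B) = 37 - 0 = 37
LS = LF - duration = 37 - 5 = 32
Total float = LS - ES = 32 - 27 = 5

5


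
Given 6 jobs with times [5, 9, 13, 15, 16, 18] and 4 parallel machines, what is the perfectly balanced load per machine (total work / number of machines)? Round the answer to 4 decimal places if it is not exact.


Total processing time = 5 + 9 + 13 + 15 + 16 + 18 = 76
Number of machines = 4
Ideal balanced load = 76 / 4 = 19.0

19.0


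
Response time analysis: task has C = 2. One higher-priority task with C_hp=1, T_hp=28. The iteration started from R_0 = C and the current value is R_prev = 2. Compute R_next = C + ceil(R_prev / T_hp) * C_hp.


R_next = C + ceil(R_prev / T_hp) * C_hp
ceil(2 / 28) = ceil(0.0714) = 1
Interference = 1 * 1 = 1
R_next = 2 + 1 = 3

3


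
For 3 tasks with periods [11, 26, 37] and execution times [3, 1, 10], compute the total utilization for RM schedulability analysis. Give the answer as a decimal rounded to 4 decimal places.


Compute individual utilizations (exact fractions):
  Task 1: C/T = 3/11 (approx. 0.2727)
  Task 2: C/T = 1/26 (approx. 0.0385)
  Task 3: C/T = 10/37 (approx. 0.2703)
Total utilization U = 3/11 + 1/26 + 10/37 = 6153/10582
Rounded to 4 decimal places: U = 0.5815
RM (Liu & Layland) bound for 3 tasks = 0.779763; compare with U = 6153/10582 (approx. 0.581459)
U <= bound, so schedulable by RM sufficient condition.

0.5815


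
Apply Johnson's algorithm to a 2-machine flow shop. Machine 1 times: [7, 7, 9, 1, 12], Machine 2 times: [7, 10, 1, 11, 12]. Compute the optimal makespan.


Apply Johnson's rule:
  Group 1 (a <= b): [(4, 1, 11), (1, 7, 7), (2, 7, 10), (5, 12, 12)]
  Group 2 (a > b): [(3, 9, 1)]
Optimal job order: [4, 1, 2, 5, 3]
Schedule:
  Job 4: M1 done at 1, M2 done at 12
  Job 1: M1 done at 8, M2 done at 19
  Job 2: M1 done at 15, M2 done at 29
  Job 5: M1 done at 27, M2 done at 41
  Job 3: M1 done at 36, M2 done at 42
Makespan = 42

42


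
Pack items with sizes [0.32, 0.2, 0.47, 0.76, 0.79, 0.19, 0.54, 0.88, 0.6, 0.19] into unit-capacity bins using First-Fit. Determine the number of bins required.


Place items sequentially using First-Fit:
  Item 0.32 -> new Bin 1
  Item 0.2 -> Bin 1 (now 0.52)
  Item 0.47 -> Bin 1 (now 0.99)
  Item 0.76 -> new Bin 2
  Item 0.79 -> new Bin 3
  Item 0.19 -> Bin 2 (now 0.95)
  Item 0.54 -> new Bin 4
  Item 0.88 -> new Bin 5
  Item 0.6 -> new Bin 6
  Item 0.19 -> Bin 3 (now 0.98)
Total bins used = 6

6


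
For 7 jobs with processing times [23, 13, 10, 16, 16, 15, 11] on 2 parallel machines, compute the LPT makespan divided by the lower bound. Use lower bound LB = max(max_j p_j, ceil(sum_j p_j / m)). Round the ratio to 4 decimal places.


LPT order: [23, 16, 16, 15, 13, 11, 10]
Machine loads after assignment: [49, 55]
LPT makespan = 55
Lower bound = max(max_job, ceil(total/2)) = max(23, 52) = 52
Ratio = 55 / 52 = 1.0577

1.0577


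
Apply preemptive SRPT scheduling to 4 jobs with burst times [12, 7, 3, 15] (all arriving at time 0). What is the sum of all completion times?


Since all jobs arrive at t=0, SRPT equals SPT ordering.
SPT order: [3, 7, 12, 15]
Completion times:
  Job 1: p=3, C=3
  Job 2: p=7, C=10
  Job 3: p=12, C=22
  Job 4: p=15, C=37
Total completion time = 3 + 10 + 22 + 37 = 72

72


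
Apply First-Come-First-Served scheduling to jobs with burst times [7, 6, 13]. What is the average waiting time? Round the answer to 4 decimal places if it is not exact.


FCFS order (as given): [7, 6, 13]
Waiting times:
  Job 1: wait = 0
  Job 2: wait = 7
  Job 3: wait = 13
Sum of waiting times = 20
Average waiting time = 20/3 = 6.6667

6.6667


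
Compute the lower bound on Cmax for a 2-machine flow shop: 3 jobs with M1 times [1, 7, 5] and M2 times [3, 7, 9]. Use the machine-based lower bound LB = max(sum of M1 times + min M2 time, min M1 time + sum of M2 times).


LB1 = sum(M1 times) + min(M2 times) = 13 + 3 = 16
LB2 = min(M1 times) + sum(M2 times) = 1 + 19 = 20
Lower bound = max(LB1, LB2) = max(16, 20) = 20

20


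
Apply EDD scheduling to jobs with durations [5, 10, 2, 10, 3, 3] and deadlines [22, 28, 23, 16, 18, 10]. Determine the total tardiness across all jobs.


Sort by due date (EDD order): [(3, 10), (10, 16), (3, 18), (5, 22), (2, 23), (10, 28)]
Compute completion times and tardiness:
  Job 1: p=3, d=10, C=3, tardiness=max(0,3-10)=0
  Job 2: p=10, d=16, C=13, tardiness=max(0,13-16)=0
  Job 3: p=3, d=18, C=16, tardiness=max(0,16-18)=0
  Job 4: p=5, d=22, C=21, tardiness=max(0,21-22)=0
  Job 5: p=2, d=23, C=23, tardiness=max(0,23-23)=0
  Job 6: p=10, d=28, C=33, tardiness=max(0,33-28)=5
Total tardiness = 5

5


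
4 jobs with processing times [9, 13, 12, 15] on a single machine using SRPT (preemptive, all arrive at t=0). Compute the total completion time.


Since all jobs arrive at t=0, SRPT equals SPT ordering.
SPT order: [9, 12, 13, 15]
Completion times:
  Job 1: p=9, C=9
  Job 2: p=12, C=21
  Job 3: p=13, C=34
  Job 4: p=15, C=49
Total completion time = 9 + 21 + 34 + 49 = 113

113


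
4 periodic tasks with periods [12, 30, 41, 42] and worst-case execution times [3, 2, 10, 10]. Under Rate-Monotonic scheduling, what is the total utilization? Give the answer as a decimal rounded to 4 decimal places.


Compute individual utilizations (exact fractions):
  Task 1: C/T = 3/12 = 1/4 (approx. 0.25)
  Task 2: C/T = 2/30 = 1/15 (approx. 0.0667)
  Task 3: C/T = 10/41 (approx. 0.2439)
  Task 4: C/T = 10/42 = 5/21 (approx. 0.2381)
Total utilization U = 1/4 + 1/15 + 10/41 + 5/21 = 13753/17220
Rounded to 4 decimal places: U = 0.7987
RM (Liu & Layland) bound for 4 tasks = 0.756828; compare with U = 13753/17220 (approx. 0.798664)
bound < U <= 1, so the RM sufficient condition is not met (inconclusive; an exact test such as response-time analysis is needed).

0.7987


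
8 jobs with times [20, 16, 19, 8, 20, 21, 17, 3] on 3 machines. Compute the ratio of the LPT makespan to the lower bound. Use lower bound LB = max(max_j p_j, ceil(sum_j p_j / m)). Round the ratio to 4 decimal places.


LPT order: [21, 20, 20, 19, 17, 16, 8, 3]
Machine loads after assignment: [45, 39, 40]
LPT makespan = 45
Lower bound = max(max_job, ceil(total/3)) = max(21, 42) = 42
Ratio = 45 / 42 = 1.0714

1.0714


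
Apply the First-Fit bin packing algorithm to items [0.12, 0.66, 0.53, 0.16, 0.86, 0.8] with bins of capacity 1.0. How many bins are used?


Place items sequentially using First-Fit:
  Item 0.12 -> new Bin 1
  Item 0.66 -> Bin 1 (now 0.78)
  Item 0.53 -> new Bin 2
  Item 0.16 -> Bin 1 (now 0.94)
  Item 0.86 -> new Bin 3
  Item 0.8 -> new Bin 4
Total bins used = 4

4


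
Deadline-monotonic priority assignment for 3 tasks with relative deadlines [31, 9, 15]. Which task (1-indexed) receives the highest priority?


Sort tasks by relative deadline (ascending):
  Task 2: deadline = 9
  Task 3: deadline = 15
  Task 1: deadline = 31
Priority order (highest first): [2, 3, 1]
Highest priority task = 2

2


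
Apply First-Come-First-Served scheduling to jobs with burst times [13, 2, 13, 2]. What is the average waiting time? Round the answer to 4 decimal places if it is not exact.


FCFS order (as given): [13, 2, 13, 2]
Waiting times:
  Job 1: wait = 0
  Job 2: wait = 13
  Job 3: wait = 15
  Job 4: wait = 28
Sum of waiting times = 56
Average waiting time = 56/4 = 14.0

14.0


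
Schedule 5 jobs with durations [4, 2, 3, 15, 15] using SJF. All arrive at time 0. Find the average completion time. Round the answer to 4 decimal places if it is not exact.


SJF order (ascending): [2, 3, 4, 15, 15]
Completion times:
  Job 1: burst=2, C=2
  Job 2: burst=3, C=5
  Job 3: burst=4, C=9
  Job 4: burst=15, C=24
  Job 5: burst=15, C=39
Average completion = 79/5 = 15.8

15.8


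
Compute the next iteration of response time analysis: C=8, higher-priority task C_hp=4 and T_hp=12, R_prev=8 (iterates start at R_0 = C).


R_next = C + ceil(R_prev / T_hp) * C_hp
ceil(8 / 12) = ceil(0.6667) = 1
Interference = 1 * 4 = 4
R_next = 8 + 4 = 12

12


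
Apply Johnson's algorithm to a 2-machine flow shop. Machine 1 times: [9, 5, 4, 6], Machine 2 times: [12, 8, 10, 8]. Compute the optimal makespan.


Apply Johnson's rule:
  Group 1 (a <= b): [(3, 4, 10), (2, 5, 8), (4, 6, 8), (1, 9, 12)]
  Group 2 (a > b): []
Optimal job order: [3, 2, 4, 1]
Schedule:
  Job 3: M1 done at 4, M2 done at 14
  Job 2: M1 done at 9, M2 done at 22
  Job 4: M1 done at 15, M2 done at 30
  Job 1: M1 done at 24, M2 done at 42
Makespan = 42

42


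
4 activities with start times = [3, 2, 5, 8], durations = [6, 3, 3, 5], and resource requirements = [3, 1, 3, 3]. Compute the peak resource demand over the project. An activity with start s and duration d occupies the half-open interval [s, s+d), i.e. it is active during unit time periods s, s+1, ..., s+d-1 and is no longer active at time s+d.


Each activity i is active on [start_i, start_i + duration_i).
Compute total resource usage per time slot:
  t=0: active resources = [], total = 0
  t=1: active resources = [], total = 0
  t=2: active resources = [1], total = 1
  t=3: active resources = [3, 1], total = 4
  t=4: active resources = [3, 1], total = 4
  t=5: active resources = [3, 3], total = 6
  t=6: active resources = [3, 3], total = 6
  t=7: active resources = [3, 3], total = 6
  t=8: active resources = [3, 3], total = 6
  t=9: active resources = [3], total = 3
  t=10: active resources = [3], total = 3
  t=11: active resources = [3], total = 3
  t=12: active resources = [3], total = 3
Peak resource demand = 6

6


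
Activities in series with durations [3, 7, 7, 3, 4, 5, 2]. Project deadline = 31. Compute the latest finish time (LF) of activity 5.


LF(activity 5) = deadline - sum of successor durations
Successors: activities 6 through 7 with durations [5, 2]
Sum of successor durations = 7
LF = 31 - 7 = 24

24


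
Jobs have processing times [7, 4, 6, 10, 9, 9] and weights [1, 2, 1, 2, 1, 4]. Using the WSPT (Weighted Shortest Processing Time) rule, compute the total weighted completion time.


Compute p/w ratios and sort ascending (WSPT): [(4, 2), (9, 4), (10, 2), (6, 1), (7, 1), (9, 1)]
Compute weighted completion times:
  Job (p=4,w=2): C=4, w*C=2*4=8
  Job (p=9,w=4): C=13, w*C=4*13=52
  Job (p=10,w=2): C=23, w*C=2*23=46
  Job (p=6,w=1): C=29, w*C=1*29=29
  Job (p=7,w=1): C=36, w*C=1*36=36
  Job (p=9,w=1): C=45, w*C=1*45=45
Total weighted completion time = 216

216


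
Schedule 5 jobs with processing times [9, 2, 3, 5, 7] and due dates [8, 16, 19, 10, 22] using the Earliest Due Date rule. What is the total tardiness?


Sort by due date (EDD order): [(9, 8), (5, 10), (2, 16), (3, 19), (7, 22)]
Compute completion times and tardiness:
  Job 1: p=9, d=8, C=9, tardiness=max(0,9-8)=1
  Job 2: p=5, d=10, C=14, tardiness=max(0,14-10)=4
  Job 3: p=2, d=16, C=16, tardiness=max(0,16-16)=0
  Job 4: p=3, d=19, C=19, tardiness=max(0,19-19)=0
  Job 5: p=7, d=22, C=26, tardiness=max(0,26-22)=4
Total tardiness = 9

9


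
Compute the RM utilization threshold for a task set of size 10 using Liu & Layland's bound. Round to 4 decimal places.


Compute 2^(1/10) = 1.0717734625
Subtract 1: 1.0717734625 - 1 = 0.0717734625
Multiply by n: 10 * 0.0717734625 = 0.7177346250
Round to 4 dp: 0.7177

0.7177


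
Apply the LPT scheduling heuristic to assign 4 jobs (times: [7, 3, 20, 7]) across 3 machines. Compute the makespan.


Sort jobs in decreasing order (LPT): [20, 7, 7, 3]
Assign each job to the least loaded machine:
  Machine 1: jobs [20], load = 20
  Machine 2: jobs [7, 3], load = 10
  Machine 3: jobs [7], load = 7
Makespan = max load = 20

20


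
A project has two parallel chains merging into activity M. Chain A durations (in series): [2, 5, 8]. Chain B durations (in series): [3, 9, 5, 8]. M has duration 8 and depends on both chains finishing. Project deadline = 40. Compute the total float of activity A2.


Forward pass: ES(A2) = sum of predecessors on chain A = 2
EF = ES + duration = 2 + 5 = 7
Backward pass: LF(M) = deadline = 40; LS(M) = 40 - 8 = 32
LF(A2) = LS(M) - sum(successors on chain A) = 32 - 8 = 24
LS = LF - duration = 24 - 5 = 19
Total float = LS - ES = 19 - 2 = 17

17


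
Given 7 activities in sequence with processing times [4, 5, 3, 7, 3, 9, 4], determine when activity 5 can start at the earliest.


Activity 5 starts after activities 1 through 4 complete.
Predecessor durations: [4, 5, 3, 7]
ES = 4 + 5 + 3 + 7 = 19

19


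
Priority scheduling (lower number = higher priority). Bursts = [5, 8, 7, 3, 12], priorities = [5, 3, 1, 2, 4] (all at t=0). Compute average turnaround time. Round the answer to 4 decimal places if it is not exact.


Sort by priority (ascending = highest first):
Order: [(1, 7), (2, 3), (3, 8), (4, 12), (5, 5)]
Completion times:
  Priority 1, burst=7, C=7
  Priority 2, burst=3, C=10
  Priority 3, burst=8, C=18
  Priority 4, burst=12, C=30
  Priority 5, burst=5, C=35
Average turnaround = 100/5 = 20.0

20.0


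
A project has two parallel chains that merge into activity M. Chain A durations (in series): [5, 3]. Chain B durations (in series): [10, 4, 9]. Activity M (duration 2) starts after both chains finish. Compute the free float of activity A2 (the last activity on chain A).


ES(A2) = sum of predecessors on chain A = 5
EF(A2) = ES + duration = 5 + 3 = 8
Successor of A2 is M. ES(M) = max(sum(A), sum(B)) = max(8, 23) = 23
Free float = ES(successor) - EF(current) = 23 - 8 = 15

15


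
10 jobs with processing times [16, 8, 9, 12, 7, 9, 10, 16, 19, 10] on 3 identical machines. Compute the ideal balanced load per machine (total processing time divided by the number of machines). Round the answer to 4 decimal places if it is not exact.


Total processing time = 16 + 8 + 9 + 12 + 7 + 9 + 10 + 16 + 19 + 10 = 116
Number of machines = 3
Ideal balanced load = 116 / 3 = 38.6667

38.6667


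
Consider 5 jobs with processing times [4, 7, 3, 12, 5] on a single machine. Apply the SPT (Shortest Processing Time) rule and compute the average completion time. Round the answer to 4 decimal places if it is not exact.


Sort jobs by processing time (SPT order): [3, 4, 5, 7, 12]
Compute completion times sequentially:
  Job 1: processing = 3, completes at 3
  Job 2: processing = 4, completes at 7
  Job 3: processing = 5, completes at 12
  Job 4: processing = 7, completes at 19
  Job 5: processing = 12, completes at 31
Sum of completion times = 72
Average completion time = 72/5 = 14.4

14.4


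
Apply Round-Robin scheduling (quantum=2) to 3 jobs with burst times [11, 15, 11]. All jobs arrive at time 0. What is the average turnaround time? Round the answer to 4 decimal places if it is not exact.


Time quantum = 2
Execution trace:
  J1 runs 2 units, time = 2
  J2 runs 2 units, time = 4
  J3 runs 2 units, time = 6
  J1 runs 2 units, time = 8
  J2 runs 2 units, time = 10
  J3 runs 2 units, time = 12
  J1 runs 2 units, time = 14
  J2 runs 2 units, time = 16
  J3 runs 2 units, time = 18
  J1 runs 2 units, time = 20
  J2 runs 2 units, time = 22
  J3 runs 2 units, time = 24
  J1 runs 2 units, time = 26
  J2 runs 2 units, time = 28
  J3 runs 2 units, time = 30
  J1 runs 1 units, time = 31
  J2 runs 2 units, time = 33
  J3 runs 1 units, time = 34
  J2 runs 2 units, time = 36
  J2 runs 1 units, time = 37
Finish times: [31, 37, 34]
Average turnaround = 102/3 = 34.0

34.0


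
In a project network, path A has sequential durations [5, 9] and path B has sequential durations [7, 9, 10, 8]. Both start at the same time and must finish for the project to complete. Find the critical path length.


Path A total = 5 + 9 = 14
Path B total = 7 + 9 + 10 + 8 = 34
Critical path = longest path = max(14, 34) = 34

34


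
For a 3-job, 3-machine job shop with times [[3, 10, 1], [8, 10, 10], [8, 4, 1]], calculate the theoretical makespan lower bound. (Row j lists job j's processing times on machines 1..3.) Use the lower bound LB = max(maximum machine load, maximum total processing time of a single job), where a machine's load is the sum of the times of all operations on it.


Machine loads:
  Machine 1: 3 + 8 + 8 = 19
  Machine 2: 10 + 10 + 4 = 24
  Machine 3: 1 + 10 + 1 = 12
Max machine load = 24
Job totals:
  Job 1: 14
  Job 2: 28
  Job 3: 13
Max job total = 28
Lower bound = max(24, 28) = 28

28


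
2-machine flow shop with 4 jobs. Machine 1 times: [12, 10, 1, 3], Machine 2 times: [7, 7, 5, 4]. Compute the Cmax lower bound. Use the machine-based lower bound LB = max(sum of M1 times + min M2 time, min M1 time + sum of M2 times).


LB1 = sum(M1 times) + min(M2 times) = 26 + 4 = 30
LB2 = min(M1 times) + sum(M2 times) = 1 + 23 = 24
Lower bound = max(LB1, LB2) = max(30, 24) = 30

30


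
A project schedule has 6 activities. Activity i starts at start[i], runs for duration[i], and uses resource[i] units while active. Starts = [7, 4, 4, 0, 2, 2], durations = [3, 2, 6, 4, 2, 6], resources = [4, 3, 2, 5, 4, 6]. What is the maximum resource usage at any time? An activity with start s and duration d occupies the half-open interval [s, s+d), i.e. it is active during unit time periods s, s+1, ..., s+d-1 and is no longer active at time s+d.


Each activity i is active on [start_i, start_i + duration_i).
Compute total resource usage per time slot:
  t=0: active resources = [5], total = 5
  t=1: active resources = [5], total = 5
  t=2: active resources = [5, 4, 6], total = 15
  t=3: active resources = [5, 4, 6], total = 15
  t=4: active resources = [3, 2, 6], total = 11
  t=5: active resources = [3, 2, 6], total = 11
  t=6: active resources = [2, 6], total = 8
  t=7: active resources = [4, 2, 6], total = 12
  t=8: active resources = [4, 2], total = 6
  t=9: active resources = [4, 2], total = 6
Peak resource demand = 15

15
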